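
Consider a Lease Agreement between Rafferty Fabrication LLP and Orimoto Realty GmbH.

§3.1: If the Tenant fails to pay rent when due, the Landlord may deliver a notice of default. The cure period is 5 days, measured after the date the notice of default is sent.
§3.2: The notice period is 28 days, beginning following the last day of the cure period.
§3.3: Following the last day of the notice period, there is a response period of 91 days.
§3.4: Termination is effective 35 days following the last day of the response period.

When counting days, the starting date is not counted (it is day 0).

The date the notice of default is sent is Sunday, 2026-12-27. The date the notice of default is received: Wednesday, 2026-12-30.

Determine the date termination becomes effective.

2027-06-04

The last day of the cure period: 2026-12-27 + 5 days = 2027-01-01.
Adding 28 calendar days to 2027-01-01 gives 2027-01-29, which is the last day of the notice period.
Adding 91 calendar days to 2027-01-29 gives 2027-04-30, which is the last day of the response period.
The date termination becomes effective: 2027-04-30 + 35 days = 2027-06-04.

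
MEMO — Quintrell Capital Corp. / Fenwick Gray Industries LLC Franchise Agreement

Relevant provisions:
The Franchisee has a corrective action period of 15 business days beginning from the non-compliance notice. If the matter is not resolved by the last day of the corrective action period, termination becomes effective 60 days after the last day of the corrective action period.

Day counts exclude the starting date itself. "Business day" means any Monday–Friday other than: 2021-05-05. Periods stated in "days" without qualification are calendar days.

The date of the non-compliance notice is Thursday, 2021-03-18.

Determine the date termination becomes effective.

2021-06-07

The last day of the corrective action period: counting 15 business days from Thursday, 2021-03-18 (Mar 19, Mar 22, Mar 23, Mar 24, …, Apr 6, Apr 7, Apr 8, skipping weekends) reaches Thursday, 2021-04-08.
The date termination becomes effective: 2021-04-08 + 60 days = 2021-06-07.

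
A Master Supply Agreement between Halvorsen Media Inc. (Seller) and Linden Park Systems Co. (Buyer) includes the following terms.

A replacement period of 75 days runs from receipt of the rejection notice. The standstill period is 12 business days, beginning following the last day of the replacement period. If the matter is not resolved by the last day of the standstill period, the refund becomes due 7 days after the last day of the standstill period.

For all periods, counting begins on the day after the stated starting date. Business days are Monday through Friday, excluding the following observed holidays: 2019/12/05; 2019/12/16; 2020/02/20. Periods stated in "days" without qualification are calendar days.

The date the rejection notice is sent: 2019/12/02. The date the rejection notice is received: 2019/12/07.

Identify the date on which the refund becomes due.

2020/03/16

The last day of the replacement period: 2019/12/07 + 75 days = 2020/02/20.
The last day of the standstill period: counting 12 business days from Thursday, 2020/02/20 (Feb 21, Feb 24, Feb 25, Feb 26, …, Mar 5, Mar 6, Mar 9, skipping weekends) reaches Monday, 2020/03/09.
The date on which the refund becomes due: 7 calendar days after 2020/03/09 is 2020/03/16.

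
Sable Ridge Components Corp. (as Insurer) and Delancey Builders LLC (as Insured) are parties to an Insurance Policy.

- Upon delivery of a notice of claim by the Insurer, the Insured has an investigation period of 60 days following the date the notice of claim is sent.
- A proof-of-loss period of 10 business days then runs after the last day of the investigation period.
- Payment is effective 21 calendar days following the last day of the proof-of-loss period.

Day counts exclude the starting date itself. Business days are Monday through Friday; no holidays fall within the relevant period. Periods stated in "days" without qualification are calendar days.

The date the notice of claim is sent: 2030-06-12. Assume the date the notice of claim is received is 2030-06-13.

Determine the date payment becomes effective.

The last day of the investigation period: 2030-06-12 + 60 days = 2030-08-11.
The last day of the proof-of-loss period: counting 10 business days from Sunday, 2030-08-11 (Aug 12, Aug 13, Aug 14, Aug 15, Aug 16, Aug 19, Aug 20, Aug 21, Aug 22, Aug 23, skipping weekends) reaches Friday, 2030-08-23.
The date payment becomes effective: 2030-08-23 + 21 days = 2030-09-13.

2030-09-13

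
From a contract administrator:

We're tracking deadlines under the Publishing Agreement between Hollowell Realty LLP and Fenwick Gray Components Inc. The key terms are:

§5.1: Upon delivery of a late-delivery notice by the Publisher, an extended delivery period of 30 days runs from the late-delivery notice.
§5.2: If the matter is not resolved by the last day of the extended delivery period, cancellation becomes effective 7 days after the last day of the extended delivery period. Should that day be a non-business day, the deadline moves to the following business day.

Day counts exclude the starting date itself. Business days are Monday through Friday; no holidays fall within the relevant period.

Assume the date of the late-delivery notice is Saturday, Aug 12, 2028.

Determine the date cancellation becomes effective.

The last day of the extended delivery period: Aug 12, 2028 + 30 days = Sep 11, 2028.
The date cancellation becomes effective: 7 calendar days after Sep 11, 2028 is Sep 18, 2028. Sep 18, 2028 is a Monday, so no roll-forward applies.

Sep 18, 2028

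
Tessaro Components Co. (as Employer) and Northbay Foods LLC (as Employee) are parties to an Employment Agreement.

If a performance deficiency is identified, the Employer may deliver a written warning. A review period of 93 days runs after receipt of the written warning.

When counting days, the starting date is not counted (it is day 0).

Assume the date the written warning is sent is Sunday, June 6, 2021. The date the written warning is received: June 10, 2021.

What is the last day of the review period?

Adding 93 calendar days to June 10, 2021 gives September 11, 2021, which is the last day of the review period.

September 11, 2021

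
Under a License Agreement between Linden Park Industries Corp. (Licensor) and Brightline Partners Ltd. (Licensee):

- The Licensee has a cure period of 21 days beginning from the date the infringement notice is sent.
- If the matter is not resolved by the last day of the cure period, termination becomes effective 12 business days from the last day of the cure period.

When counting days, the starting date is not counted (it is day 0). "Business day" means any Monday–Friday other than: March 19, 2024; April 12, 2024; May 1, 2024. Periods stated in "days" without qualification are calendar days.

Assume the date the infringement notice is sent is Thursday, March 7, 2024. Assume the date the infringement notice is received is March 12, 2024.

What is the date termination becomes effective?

The last day of the cure period: March 7, 2024 + 21 days = March 28, 2024.
From Thursday, March 28, 2024, 12 business days (Mar 29, Apr 1, Apr 2, Apr 3, …, Apr 11, Apr 15, Apr 16, skipping weekends and the listed holiday on Apr 12) brings us to Tuesday, April 16, 2024, which is the date termination becomes effective.

April 16, 2024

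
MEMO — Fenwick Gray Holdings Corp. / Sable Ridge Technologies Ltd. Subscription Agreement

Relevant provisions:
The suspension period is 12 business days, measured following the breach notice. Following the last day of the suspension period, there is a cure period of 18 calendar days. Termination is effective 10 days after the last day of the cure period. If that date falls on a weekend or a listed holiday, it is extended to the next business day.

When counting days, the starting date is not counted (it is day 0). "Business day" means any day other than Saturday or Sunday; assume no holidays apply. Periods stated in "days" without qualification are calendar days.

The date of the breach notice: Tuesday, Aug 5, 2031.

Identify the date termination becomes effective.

Sep 18, 2031

The last day of the suspension period: counting 12 business days from Tuesday, Aug 5, 2031 (Aug 6, Aug 7, Aug 8, Aug 11, …, Aug 19, Aug 20, Aug 21, skipping weekends) reaches Thursday, Aug 21, 2031.
The last day of the cure period: Aug 21, 2031 + 18 days = Sep 8, 2031.
Adding 10 calendar days to Sep 8, 2031 gives Sep 18, 2031, which is the date termination becomes effective. Sep 18, 2031 is a Thursday, so no roll-forward applies.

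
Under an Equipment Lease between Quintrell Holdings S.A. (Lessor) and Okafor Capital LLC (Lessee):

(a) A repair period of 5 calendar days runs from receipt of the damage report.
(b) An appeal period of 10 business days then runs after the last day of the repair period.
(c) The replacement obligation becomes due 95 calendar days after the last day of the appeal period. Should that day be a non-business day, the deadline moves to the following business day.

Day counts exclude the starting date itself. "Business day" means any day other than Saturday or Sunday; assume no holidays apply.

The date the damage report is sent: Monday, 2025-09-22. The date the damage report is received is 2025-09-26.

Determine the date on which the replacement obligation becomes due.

The last day of the repair period: 5 calendar days after 2025-09-26 is 2025-10-01.
From Wednesday, 2025-10-01, 10 business days (Oct 2, Oct 3, Oct 6, Oct 7, Oct 8, Oct 9, Oct 10, Oct 13, Oct 14, Oct 15, skipping weekends) brings us to Wednesday, 2025-10-15, which is the last day of the appeal period.
Adding 95 calendar days to 2025-10-15 gives 2026-01-18, which is the date on which the replacement obligation becomes due. That falls on a Sunday, so it rolls to the next business day, Monday, 2026-01-19.

2026-01-19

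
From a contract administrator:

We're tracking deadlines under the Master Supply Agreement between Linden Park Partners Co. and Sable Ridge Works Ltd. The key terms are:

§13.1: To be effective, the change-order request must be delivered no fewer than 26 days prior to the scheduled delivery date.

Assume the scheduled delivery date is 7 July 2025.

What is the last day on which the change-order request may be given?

11 June 2025

Counting back 26 calendar days from 7 July 2025 gives 11 June 2025.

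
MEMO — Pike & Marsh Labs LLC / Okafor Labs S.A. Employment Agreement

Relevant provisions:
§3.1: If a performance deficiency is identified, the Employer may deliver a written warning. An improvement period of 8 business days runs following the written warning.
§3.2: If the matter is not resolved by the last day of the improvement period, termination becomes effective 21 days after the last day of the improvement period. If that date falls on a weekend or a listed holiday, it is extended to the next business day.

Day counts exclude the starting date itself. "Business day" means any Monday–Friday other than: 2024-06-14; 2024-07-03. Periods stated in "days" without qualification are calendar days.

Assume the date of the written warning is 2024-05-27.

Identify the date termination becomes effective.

From Monday, 2024-05-27, 8 business days (May 28, May 29, May 30, May 31, Jun 3, Jun 4, Jun 5, Jun 6, skipping weekends) brings us to Thursday, 2024-06-06, which is the last day of the improvement period.
Adding 21 calendar days to 2024-06-06 gives 2024-06-27, which is the date termination becomes effective. 2024-06-27 is a Thursday and is not a listed holiday, so no roll-forward applies.

2024-06-27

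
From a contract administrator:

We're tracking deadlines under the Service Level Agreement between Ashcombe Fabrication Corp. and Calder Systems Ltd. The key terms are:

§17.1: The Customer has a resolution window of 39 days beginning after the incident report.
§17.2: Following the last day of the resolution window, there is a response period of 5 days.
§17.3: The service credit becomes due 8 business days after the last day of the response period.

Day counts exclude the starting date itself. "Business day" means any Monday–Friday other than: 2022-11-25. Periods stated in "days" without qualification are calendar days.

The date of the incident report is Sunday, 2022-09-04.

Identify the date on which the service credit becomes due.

Adding 39 calendar days to 2022-09-04 gives 2022-10-13, which is the last day of the resolution window.
The last day of the response period: 5 calendar days after 2022-10-13 is 2022-10-18.
From Tuesday, 2022-10-18, 8 business days (Oct 19, Oct 20, Oct 21, Oct 24, Oct 25, Oct 26, Oct 27, Oct 28, skipping weekends) brings us to Friday, 2022-10-28, which is the date on which the service credit becomes due.

2022-10-28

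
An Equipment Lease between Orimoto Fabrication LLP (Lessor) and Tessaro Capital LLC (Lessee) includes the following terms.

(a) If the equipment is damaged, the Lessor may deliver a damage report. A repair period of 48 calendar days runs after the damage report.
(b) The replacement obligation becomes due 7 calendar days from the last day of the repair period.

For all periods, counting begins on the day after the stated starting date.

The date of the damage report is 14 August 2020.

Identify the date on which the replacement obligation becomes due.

8 October 2020

Adding 48 calendar days to 14 August 2020 gives 1 October 2020, which is the last day of the repair period.
Adding 7 calendar days to 1 October 2020 gives 8 October 2020, which is the date on which the replacement obligation becomes due.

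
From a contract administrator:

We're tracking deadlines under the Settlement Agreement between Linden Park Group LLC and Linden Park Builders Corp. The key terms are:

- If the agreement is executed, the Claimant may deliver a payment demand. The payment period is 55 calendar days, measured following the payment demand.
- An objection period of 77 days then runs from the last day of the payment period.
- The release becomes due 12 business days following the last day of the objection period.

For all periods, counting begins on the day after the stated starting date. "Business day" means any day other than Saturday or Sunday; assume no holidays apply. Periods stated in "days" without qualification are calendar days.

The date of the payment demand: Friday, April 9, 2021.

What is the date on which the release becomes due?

The last day of the payment period: April 9, 2021 + 55 days = June 3, 2021.
Adding 77 calendar days to June 3, 2021 gives August 19, 2021, which is the last day of the objection period.
From Thursday, August 19, 2021, 12 business days (Aug 20, Aug 23, Aug 24, Aug 25, …, Sep 2, Sep 3, Sep 6, skipping weekends) brings us to Monday, September 6, 2021, which is the date on which the release becomes due.

September 6, 2021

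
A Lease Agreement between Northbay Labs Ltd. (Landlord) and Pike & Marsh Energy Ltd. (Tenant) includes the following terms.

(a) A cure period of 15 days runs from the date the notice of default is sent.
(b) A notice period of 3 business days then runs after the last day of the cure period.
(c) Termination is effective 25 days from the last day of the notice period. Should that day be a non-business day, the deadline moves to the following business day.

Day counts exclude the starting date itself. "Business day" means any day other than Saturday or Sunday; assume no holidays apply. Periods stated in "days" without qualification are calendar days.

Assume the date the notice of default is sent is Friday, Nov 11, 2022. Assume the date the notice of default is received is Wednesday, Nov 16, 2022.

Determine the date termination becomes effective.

The last day of the cure period: Nov 11, 2022 + 15 days = Nov 26, 2022.
From Saturday, Nov 26, 2022, 3 business days (Nov 28, Nov 29, Nov 30, skipping weekends) brings us to Wednesday, Nov 30, 2022, which is the last day of the notice period.
The date termination becomes effective: Nov 30, 2022 + 25 days = Dec 25, 2022. That falls on a Sunday, so it rolls to the next business day, Monday, Dec 26, 2022.

Dec 26, 2022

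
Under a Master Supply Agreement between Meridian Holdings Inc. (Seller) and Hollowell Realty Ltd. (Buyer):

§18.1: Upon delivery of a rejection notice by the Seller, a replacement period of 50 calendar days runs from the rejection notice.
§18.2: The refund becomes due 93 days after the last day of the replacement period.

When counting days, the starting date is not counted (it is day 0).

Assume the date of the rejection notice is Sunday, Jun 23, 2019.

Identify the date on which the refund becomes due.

The last day of the replacement period: Jun 23, 2019 + 50 days = Aug 12, 2019.
Adding 93 calendar days to Aug 12, 2019 gives Nov 13, 2019, which is the date on which the refund becomes due.

Nov 13, 2019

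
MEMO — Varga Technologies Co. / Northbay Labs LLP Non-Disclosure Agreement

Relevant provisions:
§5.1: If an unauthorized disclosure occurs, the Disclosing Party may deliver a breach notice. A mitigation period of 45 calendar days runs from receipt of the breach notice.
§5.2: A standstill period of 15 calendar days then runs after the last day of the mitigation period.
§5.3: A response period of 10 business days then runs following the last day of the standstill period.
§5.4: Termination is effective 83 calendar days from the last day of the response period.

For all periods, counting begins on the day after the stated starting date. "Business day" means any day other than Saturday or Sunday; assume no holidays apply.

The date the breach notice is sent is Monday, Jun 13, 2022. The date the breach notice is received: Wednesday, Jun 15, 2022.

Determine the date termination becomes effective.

Nov 17, 2022

Adding 45 calendar days to Jun 15, 2022 gives Jul 30, 2022, which is the last day of the mitigation period.
Adding 15 calendar days to Jul 30, 2022 gives Aug 14, 2022, which is the last day of the standstill period.
The last day of the response period: counting 10 business days from Sunday, Aug 14, 2022 (Aug 15, Aug 16, Aug 17, Aug 18, Aug 19, Aug 22, Aug 23, Aug 24, Aug 25, Aug 26, skipping weekends) reaches Friday, Aug 26, 2022.
Adding 83 calendar days to Aug 26, 2022 gives Nov 17, 2022, which is the date termination becomes effective.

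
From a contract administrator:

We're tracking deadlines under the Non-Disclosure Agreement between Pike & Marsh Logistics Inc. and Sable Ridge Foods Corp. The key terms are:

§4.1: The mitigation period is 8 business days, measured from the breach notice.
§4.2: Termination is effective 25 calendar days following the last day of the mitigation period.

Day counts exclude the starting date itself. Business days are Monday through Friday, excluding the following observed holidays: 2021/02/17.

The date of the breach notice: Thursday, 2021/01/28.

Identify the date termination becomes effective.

2021/03/06

From Thursday, 2021/01/28, 8 business days (Jan 29, Feb 1, Feb 2, Feb 3, Feb 4, Feb 5, Feb 8, Feb 9, skipping weekends) brings us to Tuesday, 2021/02/09, which is the last day of the mitigation period.
The date termination becomes effective: 25 calendar days after 2021/02/09 is 2021/03/06.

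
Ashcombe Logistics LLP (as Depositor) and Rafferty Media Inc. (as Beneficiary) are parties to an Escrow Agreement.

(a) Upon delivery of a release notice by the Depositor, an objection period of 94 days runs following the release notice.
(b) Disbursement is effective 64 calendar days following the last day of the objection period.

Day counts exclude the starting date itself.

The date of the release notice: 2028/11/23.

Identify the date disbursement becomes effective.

The last day of the objection period: 2028/11/23 + 94 days = 2029/02/25.
Adding 64 calendar days to 2029/02/25 gives 2029/04/30, which is the date disbursement becomes effective.

2029/04/30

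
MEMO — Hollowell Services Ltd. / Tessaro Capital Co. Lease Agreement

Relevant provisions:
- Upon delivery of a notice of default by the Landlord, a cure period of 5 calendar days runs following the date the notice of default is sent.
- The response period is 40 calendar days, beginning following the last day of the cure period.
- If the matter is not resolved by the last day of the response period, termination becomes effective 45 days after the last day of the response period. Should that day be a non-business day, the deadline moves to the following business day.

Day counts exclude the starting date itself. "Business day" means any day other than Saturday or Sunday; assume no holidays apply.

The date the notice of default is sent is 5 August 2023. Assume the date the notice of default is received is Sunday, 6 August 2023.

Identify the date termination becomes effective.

3 November 2023

The last day of the cure period: 5 August 2023 + 5 days = 10 August 2023.
The last day of the response period: 10 August 2023 + 40 days = 19 September 2023.
The date termination becomes effective: 19 September 2023 + 45 days = 3 November 2023. 3 November 2023 is a Friday, so no roll-forward applies.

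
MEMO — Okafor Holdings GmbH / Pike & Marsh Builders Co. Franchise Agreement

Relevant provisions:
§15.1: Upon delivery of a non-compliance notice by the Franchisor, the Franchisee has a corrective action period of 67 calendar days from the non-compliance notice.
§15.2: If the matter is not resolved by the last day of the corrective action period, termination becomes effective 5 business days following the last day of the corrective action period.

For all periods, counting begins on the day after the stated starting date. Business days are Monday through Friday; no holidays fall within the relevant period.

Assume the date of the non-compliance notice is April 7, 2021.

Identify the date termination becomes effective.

The last day of the corrective action period: April 7, 2021 + 67 days = June 13, 2021.
The date termination becomes effective: 5 business days after Sunday, June 13, 2021, skipping weekends — Jun 14, Jun 15, Jun 16, Jun 17, Jun 18 — lands on Friday, June 18, 2021.

June 18, 2021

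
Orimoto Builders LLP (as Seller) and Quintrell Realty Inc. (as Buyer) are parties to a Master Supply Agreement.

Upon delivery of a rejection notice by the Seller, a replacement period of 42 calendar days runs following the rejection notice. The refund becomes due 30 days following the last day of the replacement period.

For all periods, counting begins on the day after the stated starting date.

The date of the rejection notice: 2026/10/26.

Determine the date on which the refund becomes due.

Adding 42 calendar days to 2026/10/26 gives 2026/12/07, which is the last day of the replacement period.
The date on which the refund becomes due: 30 calendar days after 2026/12/07 is 2027/01/06.

2027/01/06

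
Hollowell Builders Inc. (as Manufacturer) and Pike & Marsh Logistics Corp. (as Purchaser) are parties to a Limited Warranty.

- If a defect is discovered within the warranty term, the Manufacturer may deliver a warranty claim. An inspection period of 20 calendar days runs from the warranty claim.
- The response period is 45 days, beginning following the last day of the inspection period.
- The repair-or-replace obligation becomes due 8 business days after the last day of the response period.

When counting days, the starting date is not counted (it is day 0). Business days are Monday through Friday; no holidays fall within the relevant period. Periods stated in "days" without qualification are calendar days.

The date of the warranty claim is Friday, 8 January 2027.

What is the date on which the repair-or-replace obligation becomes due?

24 March 2027

Adding 20 calendar days to 8 January 2027 gives 28 January 2027, which is the last day of the inspection period.
The last day of the response period: 45 calendar days after 28 January 2027 is 14 March 2027.
The date on which the repair-or-replace obligation becomes due: 8 business days after Sunday, 14 March 2027, skipping weekends — Mar 15, Mar 16, Mar 17, Mar 18, Mar 19, Mar 22, Mar 23, Mar 24 — lands on Wednesday, 24 March 2027.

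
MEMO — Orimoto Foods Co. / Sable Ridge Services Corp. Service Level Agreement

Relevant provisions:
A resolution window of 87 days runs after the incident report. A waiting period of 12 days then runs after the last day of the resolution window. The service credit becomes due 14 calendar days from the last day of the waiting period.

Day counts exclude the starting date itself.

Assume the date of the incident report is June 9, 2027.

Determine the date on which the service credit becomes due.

The last day of the resolution window: June 9, 2027 + 87 days = September 4, 2027.
The last day of the waiting period: 12 calendar days after September 4, 2027 is September 16, 2027.
The date on which the service credit becomes due: 14 calendar days after September 16, 2027 is September 30, 2027.

September 30, 2027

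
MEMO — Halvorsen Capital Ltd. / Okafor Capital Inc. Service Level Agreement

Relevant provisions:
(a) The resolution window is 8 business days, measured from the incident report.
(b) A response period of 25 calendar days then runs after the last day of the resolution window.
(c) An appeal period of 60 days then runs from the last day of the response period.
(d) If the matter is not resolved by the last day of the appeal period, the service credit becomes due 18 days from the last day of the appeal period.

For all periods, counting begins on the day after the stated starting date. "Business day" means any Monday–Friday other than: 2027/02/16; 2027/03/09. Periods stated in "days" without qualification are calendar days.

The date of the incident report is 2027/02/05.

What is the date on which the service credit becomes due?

The last day of the resolution window: 8 business days after Friday, 2027/02/05, skipping weekends and the listed holiday on Feb 16 — Feb 8, Feb 9, Feb 10, Feb 11, Feb 12, Feb 15, Feb 17, Feb 18 — lands on Thursday, 2027/02/18.
Adding 25 calendar days to 2027/02/18 gives 2027/03/15, which is the last day of the response period.
Adding 60 calendar days to 2027/03/15 gives 2027/05/14, which is the last day of the appeal period.
The date on which the service credit becomes due: 18 calendar days after 2027/05/14 is 2027/06/01.

2027/06/01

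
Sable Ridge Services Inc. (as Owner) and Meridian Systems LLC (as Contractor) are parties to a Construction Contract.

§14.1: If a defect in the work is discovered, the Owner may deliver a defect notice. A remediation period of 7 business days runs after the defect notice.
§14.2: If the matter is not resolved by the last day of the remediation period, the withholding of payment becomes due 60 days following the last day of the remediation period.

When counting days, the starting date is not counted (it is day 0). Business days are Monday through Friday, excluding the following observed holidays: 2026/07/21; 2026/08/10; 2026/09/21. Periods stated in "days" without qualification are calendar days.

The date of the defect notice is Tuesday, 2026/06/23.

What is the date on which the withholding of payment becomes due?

2026/08/31

The last day of the remediation period: 7 business days after Tuesday, 2026/06/23, skipping weekends — Jun 24, Jun 25, Jun 26, Jun 29, Jun 30, Jul 1, Jul 2 — lands on Thursday, 2026/07/02.
Adding 60 calendar days to 2026/07/02 gives 2026/08/31, which is the date on which the withholding of payment becomes due.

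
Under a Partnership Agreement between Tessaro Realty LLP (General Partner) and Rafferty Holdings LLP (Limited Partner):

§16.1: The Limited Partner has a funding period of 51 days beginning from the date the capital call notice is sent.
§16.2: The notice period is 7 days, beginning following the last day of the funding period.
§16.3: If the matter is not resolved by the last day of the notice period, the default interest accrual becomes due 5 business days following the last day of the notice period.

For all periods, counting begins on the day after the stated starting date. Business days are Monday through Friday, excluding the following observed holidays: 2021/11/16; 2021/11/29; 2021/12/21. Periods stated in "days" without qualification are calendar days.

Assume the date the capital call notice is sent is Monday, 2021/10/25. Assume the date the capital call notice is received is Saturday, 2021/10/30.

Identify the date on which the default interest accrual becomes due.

2021/12/29

The last day of the funding period: 51 calendar days after 2021/10/25 is 2021/12/15.
The last day of the notice period: 2021/12/15 + 7 days = 2021/12/22.
From Wednesday, 2021/12/22, 5 business days (Dec 23, Dec 24, Dec 27, Dec 28, Dec 29, skipping weekends) brings us to Wednesday, 2021/12/29, which is the date on which the default interest accrual becomes due.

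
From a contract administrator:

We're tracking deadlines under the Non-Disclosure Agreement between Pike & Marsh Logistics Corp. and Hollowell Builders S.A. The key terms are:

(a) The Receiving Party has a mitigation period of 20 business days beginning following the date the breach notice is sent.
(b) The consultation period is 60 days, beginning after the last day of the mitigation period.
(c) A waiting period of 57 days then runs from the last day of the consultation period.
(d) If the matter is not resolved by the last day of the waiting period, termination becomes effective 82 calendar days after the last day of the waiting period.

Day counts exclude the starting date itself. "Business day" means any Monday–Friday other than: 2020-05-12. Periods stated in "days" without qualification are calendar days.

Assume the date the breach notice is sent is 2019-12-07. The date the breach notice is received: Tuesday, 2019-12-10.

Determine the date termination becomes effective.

2020-07-20

From Saturday, 2019-12-07, 20 business days (Dec 9, Dec 10, Dec 11, Dec 12, …, Jan 1, Jan 2, Jan 3, skipping weekends) brings us to Friday, 2020-01-03, which is the last day of the mitigation period.
The last day of the consultation period: 60 calendar days after 2020-01-03 is 2020-03-03.
The last day of the waiting period: 2020-03-03 + 57 days = 2020-04-29.
Adding 82 calendar days to 2020-04-29 gives 2020-07-20, which is the date termination becomes effective.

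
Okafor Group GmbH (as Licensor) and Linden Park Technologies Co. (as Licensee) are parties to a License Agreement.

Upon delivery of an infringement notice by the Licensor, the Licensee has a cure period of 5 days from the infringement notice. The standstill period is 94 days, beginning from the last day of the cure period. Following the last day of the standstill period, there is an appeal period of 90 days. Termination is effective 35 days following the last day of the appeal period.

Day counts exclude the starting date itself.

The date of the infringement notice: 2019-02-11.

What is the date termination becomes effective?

Adding 5 calendar days to 2019-02-11 gives 2019-02-16, which is the last day of the cure period.
The last day of the standstill period: 94 calendar days after 2019-02-16 is 2019-05-21.
The last day of the appeal period: 2019-05-21 + 90 days = 2019-08-19.
Adding 35 calendar days to 2019-08-19 gives 2019-09-23, which is the date termination becomes effective.

2019-09-23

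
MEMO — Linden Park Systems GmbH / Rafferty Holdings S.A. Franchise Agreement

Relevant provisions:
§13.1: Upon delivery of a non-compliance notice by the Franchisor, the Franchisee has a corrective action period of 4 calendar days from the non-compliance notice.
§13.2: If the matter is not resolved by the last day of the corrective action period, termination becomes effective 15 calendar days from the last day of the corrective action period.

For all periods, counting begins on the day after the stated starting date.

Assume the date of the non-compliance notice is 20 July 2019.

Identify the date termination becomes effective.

Adding 4 calendar days to 20 July 2019 gives 24 July 2019, which is the last day of the corrective action period.
The date termination becomes effective: 24 July 2019 + 15 days = 8 August 2019.

8 August 2019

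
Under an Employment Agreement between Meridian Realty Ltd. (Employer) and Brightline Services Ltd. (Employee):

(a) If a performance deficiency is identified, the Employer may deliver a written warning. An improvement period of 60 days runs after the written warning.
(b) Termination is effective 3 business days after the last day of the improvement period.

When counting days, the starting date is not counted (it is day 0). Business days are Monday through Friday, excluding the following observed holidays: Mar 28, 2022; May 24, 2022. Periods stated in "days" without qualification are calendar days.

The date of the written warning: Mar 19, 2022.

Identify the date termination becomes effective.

May 23, 2022

The last day of the improvement period: Mar 19, 2022 + 60 days = May 18, 2022.
The date termination becomes effective: counting 3 business days from Wednesday, May 18, 2022 (May 19, May 20, May 23, skipping weekends) reaches Monday, May 23, 2022.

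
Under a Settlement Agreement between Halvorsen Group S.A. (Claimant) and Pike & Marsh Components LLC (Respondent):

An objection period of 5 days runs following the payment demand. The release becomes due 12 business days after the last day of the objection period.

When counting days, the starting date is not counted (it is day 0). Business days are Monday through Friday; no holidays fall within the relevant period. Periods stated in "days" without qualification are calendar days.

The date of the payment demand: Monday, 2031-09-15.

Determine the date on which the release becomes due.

2031-10-07

The last day of the objection period: 5 calendar days after 2031-09-15 is 2031-09-20.
From Saturday, 2031-09-20, 12 business days (Sep 22, Sep 23, Sep 24, Sep 25, …, Oct 3, Oct 6, Oct 7, skipping weekends) brings us to Tuesday, 2031-10-07, which is the date on which the release becomes due.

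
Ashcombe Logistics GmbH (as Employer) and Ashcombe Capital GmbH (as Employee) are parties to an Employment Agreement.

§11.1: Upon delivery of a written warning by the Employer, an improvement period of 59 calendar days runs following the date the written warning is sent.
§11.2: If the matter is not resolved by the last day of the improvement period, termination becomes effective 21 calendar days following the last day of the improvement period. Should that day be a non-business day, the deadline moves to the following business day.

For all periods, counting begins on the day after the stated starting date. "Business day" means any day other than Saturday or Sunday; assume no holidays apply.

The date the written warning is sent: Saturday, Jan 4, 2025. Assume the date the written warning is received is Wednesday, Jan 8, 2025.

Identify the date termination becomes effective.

Mar 25, 2025

The last day of the improvement period: 59 calendar days after Jan 4, 2025 is Mar 4, 2025.
Adding 21 calendar days to Mar 4, 2025 gives Mar 25, 2025, which is the date termination becomes effective. Mar 25, 2025 is a Tuesday, so no roll-forward applies.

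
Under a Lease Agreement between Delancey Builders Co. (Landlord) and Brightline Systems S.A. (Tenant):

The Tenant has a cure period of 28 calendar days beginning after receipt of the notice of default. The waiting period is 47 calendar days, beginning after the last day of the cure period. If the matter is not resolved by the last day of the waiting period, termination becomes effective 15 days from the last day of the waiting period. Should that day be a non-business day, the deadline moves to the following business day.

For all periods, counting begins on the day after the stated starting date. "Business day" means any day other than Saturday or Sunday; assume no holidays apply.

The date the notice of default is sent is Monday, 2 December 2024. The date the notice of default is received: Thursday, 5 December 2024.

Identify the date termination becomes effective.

5 March 2025

The last day of the cure period: 28 calendar days after 5 December 2024 is 2 January 2025.
The last day of the waiting period: 47 calendar days after 2 January 2025 is 18 February 2025.
The date termination becomes effective: 18 February 2025 + 15 days = 5 March 2025. 5 March 2025 is a Wednesday, so no roll-forward applies.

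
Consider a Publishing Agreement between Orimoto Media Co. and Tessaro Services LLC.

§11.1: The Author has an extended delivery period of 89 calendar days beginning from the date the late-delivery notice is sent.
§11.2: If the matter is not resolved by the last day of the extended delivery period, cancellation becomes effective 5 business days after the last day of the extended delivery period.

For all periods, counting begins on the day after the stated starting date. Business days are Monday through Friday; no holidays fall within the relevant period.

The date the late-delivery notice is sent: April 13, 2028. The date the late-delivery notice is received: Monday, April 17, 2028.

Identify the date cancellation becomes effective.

The last day of the extended delivery period: 89 calendar days after April 13, 2028 is July 11, 2028.
From Tuesday, July 11, 2028, 5 business days (Jul 12, Jul 13, Jul 14, Jul 17, Jul 18, skipping weekends) brings us to Tuesday, July 18, 2028, which is the date cancellation becomes effective.

July 18, 2028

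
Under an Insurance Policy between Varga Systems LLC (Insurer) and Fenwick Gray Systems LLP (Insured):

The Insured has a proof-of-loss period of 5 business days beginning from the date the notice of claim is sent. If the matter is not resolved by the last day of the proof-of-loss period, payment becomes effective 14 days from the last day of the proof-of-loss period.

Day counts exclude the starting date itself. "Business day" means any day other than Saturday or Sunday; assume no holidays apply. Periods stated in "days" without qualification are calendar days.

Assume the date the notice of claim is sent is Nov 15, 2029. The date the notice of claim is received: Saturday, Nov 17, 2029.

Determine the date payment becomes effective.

Dec 6, 2029

From Thursday, Nov 15, 2029, 5 business days (Nov 16, Nov 19, Nov 20, Nov 21, Nov 22, skipping weekends) brings us to Thursday, Nov 22, 2029, which is the last day of the proof-of-loss period.
Adding 14 calendar days to Nov 22, 2029 gives Dec 6, 2029, which is the date payment becomes effective.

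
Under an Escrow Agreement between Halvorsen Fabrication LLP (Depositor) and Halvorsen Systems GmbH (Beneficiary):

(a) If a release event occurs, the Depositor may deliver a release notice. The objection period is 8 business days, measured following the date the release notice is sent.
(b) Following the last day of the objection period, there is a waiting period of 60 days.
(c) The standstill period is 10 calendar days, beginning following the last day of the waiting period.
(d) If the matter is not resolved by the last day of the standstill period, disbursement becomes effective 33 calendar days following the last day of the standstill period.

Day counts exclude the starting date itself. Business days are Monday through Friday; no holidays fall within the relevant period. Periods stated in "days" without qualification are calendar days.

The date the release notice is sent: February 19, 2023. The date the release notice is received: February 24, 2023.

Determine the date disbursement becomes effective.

June 12, 2023

The last day of the objection period: 8 business days after Sunday, February 19, 2023, skipping weekends — Feb 20, Feb 21, Feb 22, Feb 23, Feb 24, Feb 27, Feb 28, Mar 1 — lands on Wednesday, March 1, 2023.
The last day of the waiting period: March 1, 2023 + 60 days = April 30, 2023.
The last day of the standstill period: 10 calendar days after April 30, 2023 is May 10, 2023.
The date disbursement becomes effective: May 10, 2023 + 33 days = June 12, 2023.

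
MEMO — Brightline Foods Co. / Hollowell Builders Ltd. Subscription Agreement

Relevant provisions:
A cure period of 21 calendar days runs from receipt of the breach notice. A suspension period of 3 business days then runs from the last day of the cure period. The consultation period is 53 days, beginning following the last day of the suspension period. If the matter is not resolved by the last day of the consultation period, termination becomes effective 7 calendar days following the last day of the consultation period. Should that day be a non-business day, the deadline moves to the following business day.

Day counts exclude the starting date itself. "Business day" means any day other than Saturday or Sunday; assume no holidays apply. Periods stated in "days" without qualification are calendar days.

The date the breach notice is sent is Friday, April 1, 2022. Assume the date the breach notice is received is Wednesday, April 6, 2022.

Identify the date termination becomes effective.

July 1, 2022

The last day of the cure period: April 6, 2022 + 21 days = April 27, 2022.
The last day of the suspension period: 3 business days after Wednesday, April 27, 2022, skipping weekends — Apr 28, Apr 29, May 2 — lands on Monday, May 2, 2022.
The last day of the consultation period: 53 calendar days after May 2, 2022 is June 24, 2022.
The date termination becomes effective: June 24, 2022 + 7 days = July 1, 2022. July 1, 2022 is a Friday, so no roll-forward applies.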